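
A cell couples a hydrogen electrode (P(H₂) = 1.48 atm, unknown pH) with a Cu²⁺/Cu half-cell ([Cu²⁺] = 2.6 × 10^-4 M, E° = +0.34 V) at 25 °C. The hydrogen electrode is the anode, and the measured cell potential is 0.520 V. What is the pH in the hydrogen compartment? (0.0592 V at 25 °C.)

pH = 4.75

E°_cell = 0.34 V and n = 2.
log Q = n(E° − E)/0.0592 = 2×(0.34 − 0.520)/0.0592 = -6.081.
With Q = [H⁺]^2 / ([Cu²⁺]·P(H₂)), solving for [H⁺] gives log[H⁺] = -4.748, so pH = 4.75.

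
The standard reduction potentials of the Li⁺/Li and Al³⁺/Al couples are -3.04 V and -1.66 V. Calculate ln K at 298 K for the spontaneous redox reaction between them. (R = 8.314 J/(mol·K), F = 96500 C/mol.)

ln K = 161.3

E°_cell = -1.66 − (-3.04) = 1.38 V, with n = 3 electrons transferred.
At equilibrium E = 0, so the Nernst equation gives ln K = nFE°/RT = (3)(96500)(1.38)/((8.314)(298)) = 161.25.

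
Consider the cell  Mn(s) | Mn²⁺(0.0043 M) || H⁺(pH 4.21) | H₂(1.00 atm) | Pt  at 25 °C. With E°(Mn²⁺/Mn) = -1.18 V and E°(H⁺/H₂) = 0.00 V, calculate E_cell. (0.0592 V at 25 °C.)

The hydrogen couple is the cathode, so E°_cell = 1.18 V; n = 2.
[H⁺] = 10^(−4.21) = 6.2 × 10^-5 M, and Q = [Mn²⁺]·P(H₂) / [H⁺]^2 = 1.13 × 10^6.
E = E° − (0.0592/2) log Q = 1.18 − (0.0592/2)(6.053) = 1.001 V.

1.00 V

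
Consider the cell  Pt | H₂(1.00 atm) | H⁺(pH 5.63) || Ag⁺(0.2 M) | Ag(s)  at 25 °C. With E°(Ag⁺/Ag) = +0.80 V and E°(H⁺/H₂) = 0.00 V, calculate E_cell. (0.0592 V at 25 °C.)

The Ag⁺/Ag couple is the cathode, so E°_cell = 0.80 V; n = 2.
[H⁺] = 10^(−5.63) = 2.3 × 10^-6 M, and Q = [H⁺]^2 / ([Ag⁺]^2·P(H₂)) = 1.37 × 10^-10.
E = E° − (0.0592/2) log Q = 0.80 − (0.0592/2)(-9.862) = 1.092 V.

1.09 V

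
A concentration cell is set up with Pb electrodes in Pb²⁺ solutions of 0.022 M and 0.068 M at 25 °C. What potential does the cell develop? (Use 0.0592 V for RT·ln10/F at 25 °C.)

0.015 V

Both half-cells are Pb²⁺/Pb, so E°_cell = 0. The concentrated side is the cathode; the cell reaction moves Pb²⁺ from high to low concentration with n = 2.
Q = [Pb²⁺]_dilute/[Pb²⁺]_conc = 0.022/0.068 = 0.324.
E = 0 − (0.0592/2) log Q = −(0.0592/2)(-0.490) = 0.0145 V.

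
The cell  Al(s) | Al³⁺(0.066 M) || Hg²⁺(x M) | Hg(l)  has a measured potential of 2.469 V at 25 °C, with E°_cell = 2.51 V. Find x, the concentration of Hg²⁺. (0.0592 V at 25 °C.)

From the Nernst equation, log Q = n(E° − E)/0.0592 = 6(2.51 − 2.469)/0.0592 = 4.155, so Q = 1.43 × 10^4.
With Q = [Al³⁺]^2/[Hg²⁺]^3 and the known concentrations, [Hg²⁺]^3 in the denominator gives [Hg²⁺] = 0.0067 M.

0.0067 M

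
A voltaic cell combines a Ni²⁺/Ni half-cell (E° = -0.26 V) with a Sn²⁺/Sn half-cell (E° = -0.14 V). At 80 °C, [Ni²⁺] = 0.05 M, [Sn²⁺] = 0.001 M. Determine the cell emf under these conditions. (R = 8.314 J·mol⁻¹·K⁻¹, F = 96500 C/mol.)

The Sn²⁺/Sn couple has the higher reduction potential and acts as the cathode, so E°_cell = -0.14 − (-0.26) = 0.12 V.
Balancing electrons gives n = 2; the reaction quotient is Q = [Ni²⁺]/[Sn²⁺] = 50.0.
E = E° − (RT/nF) ln Q = 0.12 − (8.314×353)/(2×96500) × (3.912) = 0.120 − 0.059 = 0.061 V.

0.061 V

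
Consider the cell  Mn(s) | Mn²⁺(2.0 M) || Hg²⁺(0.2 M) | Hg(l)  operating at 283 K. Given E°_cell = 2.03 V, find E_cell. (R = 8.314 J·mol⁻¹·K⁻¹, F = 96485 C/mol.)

2.00 V

Balancing electrons gives n = 2; the reaction quotient is Q = [Mn²⁺]/[Hg²⁺] = 10.0.
E = E° − (RT/nF) ln Q = 2.03 − (8.314×283)/(2×96485) × (2.303) = 2.030 − 0.028 = 2.002 V.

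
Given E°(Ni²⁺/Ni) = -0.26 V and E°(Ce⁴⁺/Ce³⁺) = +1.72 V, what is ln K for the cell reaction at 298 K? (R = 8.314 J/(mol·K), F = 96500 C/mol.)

E°_cell = +1.72 − (-0.26) = 1.98 V, with n = 2 electrons transferred.
At equilibrium E = 0, so the Nernst equation gives ln K = nFE°/RT = (2)(96500)(1.98)/((8.314)(298)) = 154.24.

ln K = 154.2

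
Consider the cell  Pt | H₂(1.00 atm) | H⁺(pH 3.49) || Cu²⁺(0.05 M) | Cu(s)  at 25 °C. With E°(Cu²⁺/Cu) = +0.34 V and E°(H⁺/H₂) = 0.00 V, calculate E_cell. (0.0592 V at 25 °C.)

0.51 V

The Cu²⁺/Cu couple is the cathode, so E°_cell = 0.34 V; n = 2.
[H⁺] = 10^(−3.49) = 3.2 × 10^-4 M, and Q = [H⁺]^2 / ([Cu²⁺]·P(H₂)) = 2.09 × 10^-6.
E = E° − (0.0592/2) log Q = 0.34 − (0.0592/2)(-5.679) = 0.508 V.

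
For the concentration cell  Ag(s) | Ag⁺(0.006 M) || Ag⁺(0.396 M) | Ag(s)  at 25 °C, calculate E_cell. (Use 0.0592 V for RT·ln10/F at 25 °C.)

Both half-cells are Ag⁺/Ag, so E°_cell = 0. The concentrated side is the cathode; the cell reaction moves Ag⁺ from high to low concentration with n = 1.
Q = [Ag⁺]_dilute/[Ag⁺]_conc = 0.006/0.396 = 0.0152.
E = 0 − (0.0592/1) log Q = −(0.0592/1)(-1.820) = 0.1077 V.

0.11 V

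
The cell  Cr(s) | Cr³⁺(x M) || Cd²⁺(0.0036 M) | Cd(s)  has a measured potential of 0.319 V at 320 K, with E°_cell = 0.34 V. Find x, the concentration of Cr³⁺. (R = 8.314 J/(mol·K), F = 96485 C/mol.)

From the Nernst equation, ln Q = nF(E° − E)/RT = 6×96485×(0.34 − 0.319)/(8.314×320) = 4.570, so Q = 96.5.
With Q = [Cr³⁺]^2/[Cd²⁺]^3 and the known concentrations, [Cr³⁺]^2 in the numerator gives [Cr³⁺] = 0.0021 M.

0.0021 M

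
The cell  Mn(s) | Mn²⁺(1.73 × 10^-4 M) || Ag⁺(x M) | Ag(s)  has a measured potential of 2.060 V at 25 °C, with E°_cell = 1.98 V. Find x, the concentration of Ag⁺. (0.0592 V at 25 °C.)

0.3 M

From the Nernst equation, log Q = n(E° − E)/0.0592 = 2(1.98 − 2.060)/0.0592 = -2.703, so Q = 0.00198.
With Q = [Mn²⁺]/[Ag⁺]^2 and the known concentrations, [Ag⁺]^2 in the denominator gives [Ag⁺] = 0.3 M.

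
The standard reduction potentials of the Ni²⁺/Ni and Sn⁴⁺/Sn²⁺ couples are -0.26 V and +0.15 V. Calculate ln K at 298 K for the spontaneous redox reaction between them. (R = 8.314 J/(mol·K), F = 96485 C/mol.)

E°_cell = +0.15 − (-0.26) = 0.41 V, with n = 2 electrons transferred.
At equilibrium E = 0, so the Nernst equation gives ln K = nFE°/RT = (2)(96485)(0.41)/((8.314)(298)) = 31.93.

ln K = 31.9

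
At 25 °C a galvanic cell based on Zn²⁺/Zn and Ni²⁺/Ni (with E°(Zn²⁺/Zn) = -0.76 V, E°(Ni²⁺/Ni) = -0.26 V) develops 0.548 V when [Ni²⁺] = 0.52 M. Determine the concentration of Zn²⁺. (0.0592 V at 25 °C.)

From the Nernst equation, log Q = n(E° − E)/0.0592 = 2(0.50 − 0.548)/0.0592 = -1.622, so Q = 0.0239.
With Q = [Zn²⁺]/[Ni²⁺] and the known concentrations, [Zn²⁺] in the numerator gives [Zn²⁺] = 0.012 M.

0.012 M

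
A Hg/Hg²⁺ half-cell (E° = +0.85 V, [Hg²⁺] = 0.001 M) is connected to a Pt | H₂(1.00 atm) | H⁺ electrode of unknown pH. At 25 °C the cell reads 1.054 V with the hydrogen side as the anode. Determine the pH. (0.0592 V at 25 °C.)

E°_cell = 0.85 V and n = 2.
log Q = n(E° − E)/0.0592 = 2×(0.85 − 1.054)/0.0592 = -6.892.
With Q = [H⁺]^2 / ([Hg²⁺]·P(H₂)), solving for [H⁺] gives log[H⁺] = -4.946, so pH = 4.95.

pH = 4.95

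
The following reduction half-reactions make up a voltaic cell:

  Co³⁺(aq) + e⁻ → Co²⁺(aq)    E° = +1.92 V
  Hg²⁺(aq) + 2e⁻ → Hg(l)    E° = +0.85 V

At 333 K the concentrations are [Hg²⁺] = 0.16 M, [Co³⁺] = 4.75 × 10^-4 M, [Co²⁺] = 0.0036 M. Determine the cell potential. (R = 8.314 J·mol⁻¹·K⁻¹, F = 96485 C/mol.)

The Co³⁺/Co²⁺ couple has the higher reduction potential and acts as the cathode, so E°_cell = +1.92 − (+0.85) = 1.07 V.
Balancing electrons gives n = 2; the reaction quotient is Q = [Hg²⁺]·[Co²⁺]^2/[Co³⁺]^2 = 9.19.
E = E° − (RT/nF) ln Q = 1.07 − (8.314×333)/(2×96485) × (2.218) = 1.070 − 0.032 = 1.038 V.

1.04 V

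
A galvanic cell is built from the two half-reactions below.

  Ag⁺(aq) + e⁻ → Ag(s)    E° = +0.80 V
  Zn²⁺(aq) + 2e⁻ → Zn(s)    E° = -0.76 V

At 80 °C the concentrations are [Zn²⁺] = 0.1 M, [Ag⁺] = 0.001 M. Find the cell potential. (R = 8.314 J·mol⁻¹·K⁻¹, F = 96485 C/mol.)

1.38 V

The Ag⁺/Ag couple has the higher reduction potential and acts as the cathode, so E°_cell = +0.80 − (-0.76) = 1.56 V.
Balancing electrons gives n = 2; the reaction quotient is Q = [Zn²⁺]/[Ag⁺]^2 = 1 × 10^5.
E = E° − (RT/nF) ln Q = 1.56 − (8.314×353)/(2×96485) × (11.513) = 1.560 − 0.175 = 1.385 V.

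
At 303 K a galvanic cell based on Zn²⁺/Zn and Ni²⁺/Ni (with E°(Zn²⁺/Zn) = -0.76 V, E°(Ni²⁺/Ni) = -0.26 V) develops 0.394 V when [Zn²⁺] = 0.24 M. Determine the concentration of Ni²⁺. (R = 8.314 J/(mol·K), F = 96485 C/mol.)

From the Nernst equation, ln Q = nF(E° − E)/RT = 2×96485×(0.50 − 0.394)/(8.314×303) = 8.120, so Q = 3360.
With Q = [Zn²⁺]/[Ni²⁺] and the known concentrations, [Ni²⁺] in the denominator gives [Ni²⁺] = 7.1 × 10^-5 M.

7.1 × 10^-5 M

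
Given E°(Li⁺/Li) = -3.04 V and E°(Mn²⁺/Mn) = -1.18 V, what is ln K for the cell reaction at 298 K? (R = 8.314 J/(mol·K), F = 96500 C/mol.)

E°_cell = -1.18 − (-3.04) = 1.86 V, with n = 2 electrons transferred.
At equilibrium E = 0, so the Nernst equation gives ln K = nFE°/RT = (2)(96500)(1.86)/((8.314)(298)) = 144.89.

ln K = 144.9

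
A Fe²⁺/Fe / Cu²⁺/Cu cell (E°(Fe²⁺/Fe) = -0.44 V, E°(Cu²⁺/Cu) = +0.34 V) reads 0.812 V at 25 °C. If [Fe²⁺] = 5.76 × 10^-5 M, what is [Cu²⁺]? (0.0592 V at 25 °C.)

From the Nernst equation, log Q = n(E° − E)/0.0592 = 2(0.78 − 0.812)/0.0592 = -1.081, so Q = 0.0830.
With Q = [Fe²⁺]/[Cu²⁺] and the known concentrations, [Cu²⁺] in the denominator gives [Cu²⁺] = 6.9 × 10^-4 M.

6.9 × 10^-4 M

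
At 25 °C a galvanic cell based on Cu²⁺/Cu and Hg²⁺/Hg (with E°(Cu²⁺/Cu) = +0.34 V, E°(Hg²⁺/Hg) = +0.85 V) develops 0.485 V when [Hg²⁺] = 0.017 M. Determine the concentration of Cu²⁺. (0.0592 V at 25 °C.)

From the Nernst equation, log Q = n(E° − E)/0.0592 = 2(0.51 − 0.485)/0.0592 = 0.845, so Q = 6.99.
With Q = [Cu²⁺]/[Hg²⁺] and the known concentrations, [Cu²⁺] in the numerator gives [Cu²⁺] = 0.12 M.

0.12 M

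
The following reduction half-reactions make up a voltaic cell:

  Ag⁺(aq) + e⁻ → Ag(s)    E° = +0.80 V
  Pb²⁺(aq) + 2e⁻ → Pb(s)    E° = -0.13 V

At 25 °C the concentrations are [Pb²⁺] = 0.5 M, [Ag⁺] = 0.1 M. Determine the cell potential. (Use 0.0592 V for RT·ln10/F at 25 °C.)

0.880 V

The Ag⁺/Ag couple has the higher reduction potential and acts as the cathode, so E°_cell = +0.80 − (-0.13) = 0.93 V.
Balancing electrons gives n = 2; the reaction quotient is Q = [Pb²⁺]/[Ag⁺]^2 = 50.0.
At 25 °C, E = E° − (0.0592/n) log Q = 0.93 − (0.0592/2)(1.699) = 0.930 − 0.050 = 0.880 V.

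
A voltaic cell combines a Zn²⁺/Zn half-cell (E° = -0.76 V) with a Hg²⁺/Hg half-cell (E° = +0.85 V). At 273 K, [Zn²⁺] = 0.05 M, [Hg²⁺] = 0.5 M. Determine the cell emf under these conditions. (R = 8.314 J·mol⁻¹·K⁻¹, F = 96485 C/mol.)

The Hg²⁺/Hg couple has the higher reduction potential and acts as the cathode, so E°_cell = +0.85 − (-0.76) = 1.61 V.
Balancing electrons gives n = 2; the reaction quotient is Q = [Zn²⁺]/[Hg²⁺] = 0.100.
E = E° − (RT/nF) ln Q = 1.61 − (8.314×273)/(2×96485) × (-2.303) = 1.610 + 0.027 = 1.637 V.

1.64 V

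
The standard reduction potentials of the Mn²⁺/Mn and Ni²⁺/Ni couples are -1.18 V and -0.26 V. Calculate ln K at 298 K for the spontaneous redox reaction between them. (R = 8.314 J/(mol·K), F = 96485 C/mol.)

ln K = 71.7

E°_cell = -0.26 − (-1.18) = 0.92 V, with n = 2 electrons transferred.
At equilibrium E = 0, so the Nernst equation gives ln K = nFE°/RT = (2)(96485)(0.92)/((8.314)(298)) = 71.66.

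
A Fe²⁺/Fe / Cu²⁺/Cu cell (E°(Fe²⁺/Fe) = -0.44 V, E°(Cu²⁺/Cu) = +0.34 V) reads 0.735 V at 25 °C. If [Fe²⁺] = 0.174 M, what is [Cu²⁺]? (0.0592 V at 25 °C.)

From the Nernst equation, log Q = n(E° − E)/0.0592 = 2(0.78 − 0.735)/0.0592 = 1.520, so Q = 33.1.
With Q = [Fe²⁺]/[Cu²⁺] and the known concentrations, [Cu²⁺] in the denominator gives [Cu²⁺] = 0.0053 M.

0.0053 M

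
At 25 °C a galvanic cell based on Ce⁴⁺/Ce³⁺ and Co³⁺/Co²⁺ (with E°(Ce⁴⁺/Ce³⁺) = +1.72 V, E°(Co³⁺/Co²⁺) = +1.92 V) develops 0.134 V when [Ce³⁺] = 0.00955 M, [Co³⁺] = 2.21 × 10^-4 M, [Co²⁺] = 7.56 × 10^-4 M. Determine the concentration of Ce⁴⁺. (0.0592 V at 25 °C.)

0.036 M

From the Nernst equation, log Q = n(E° − E)/0.0592 = 1(0.20 − 0.134)/0.0592 = 1.115, so Q = 13.0.
With Q = [Ce⁴⁺]·[Co²⁺]/([Ce³⁺]·[Co³⁺]) and the known concentrations, [Ce⁴⁺] in the numerator gives [Ce⁴⁺] = 0.036 M.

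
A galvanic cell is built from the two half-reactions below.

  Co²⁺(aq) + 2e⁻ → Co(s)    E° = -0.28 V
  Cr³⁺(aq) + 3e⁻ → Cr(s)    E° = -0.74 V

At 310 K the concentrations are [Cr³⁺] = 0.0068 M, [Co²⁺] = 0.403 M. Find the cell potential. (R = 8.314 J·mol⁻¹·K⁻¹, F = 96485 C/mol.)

0.492 V

The Co²⁺/Co couple has the higher reduction potential and acts as the cathode, so E°_cell = -0.28 − (-0.74) = 0.46 V.
Balancing electrons gives n = 6; the reaction quotient is Q = [Cr³⁺]^2/[Co²⁺]^3 = 7.06 × 10^-4.
E = E° − (RT/nF) ln Q = 0.46 − (8.314×310)/(6×96485) × (-7.255) = 0.460 + 0.032 = 0.492 V.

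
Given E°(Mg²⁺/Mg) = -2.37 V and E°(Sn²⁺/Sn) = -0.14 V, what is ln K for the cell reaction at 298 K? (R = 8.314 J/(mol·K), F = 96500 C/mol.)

ln K = 173.7

E°_cell = -0.14 − (-2.37) = 2.23 V, with n = 2 electrons transferred.
At equilibrium E = 0, so the Nernst equation gives ln K = nFE°/RT = (2)(96500)(2.23)/((8.314)(298)) = 173.71.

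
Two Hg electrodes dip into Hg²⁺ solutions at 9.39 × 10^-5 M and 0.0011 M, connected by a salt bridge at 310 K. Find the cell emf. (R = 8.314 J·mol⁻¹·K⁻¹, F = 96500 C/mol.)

0.033 V

Both half-cells are Hg²⁺/Hg, so E°_cell = 0. The concentrated side is the cathode; the cell reaction moves Hg²⁺ from high to low concentration with n = 2.
Q = [Hg²⁺]_dilute/[Hg²⁺]_conc = 9.39 × 10^-5/0.0011 = 0.0854.
E = 0 − (RT/nF) ln Q = −((8.314×310)/(2×96500))(-2.461) = 0.0329 V.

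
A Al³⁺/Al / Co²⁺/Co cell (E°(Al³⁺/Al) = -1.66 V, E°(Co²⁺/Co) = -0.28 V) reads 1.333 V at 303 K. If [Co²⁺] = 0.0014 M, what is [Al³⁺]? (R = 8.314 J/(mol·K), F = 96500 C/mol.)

0.012 M

From the Nernst equation, ln Q = nF(E° − E)/RT = 6×96500×(1.38 − 1.333)/(8.314×303) = 10.802, so Q = 4.91 × 10^4.
With Q = [Al³⁺]^2/[Co²⁺]^3 and the known concentrations, [Al³⁺]^2 in the numerator gives [Al³⁺] = 0.012 M.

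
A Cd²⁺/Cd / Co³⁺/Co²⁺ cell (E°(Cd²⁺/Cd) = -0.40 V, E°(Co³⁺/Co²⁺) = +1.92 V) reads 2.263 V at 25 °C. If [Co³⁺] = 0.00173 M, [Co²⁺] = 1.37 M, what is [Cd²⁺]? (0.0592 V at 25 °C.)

From the Nernst equation, log Q = n(E° − E)/0.0592 = 2(2.32 − 2.263)/0.0592 = 1.926, so Q = 84.3.
With Q = [Cd²⁺]·[Co²⁺]^2/[Co³⁺]^2 and the known concentrations, [Cd²⁺] in the numerator gives [Cd²⁺] = 1.3 × 10^-4 M.

1.3 × 10^-4 M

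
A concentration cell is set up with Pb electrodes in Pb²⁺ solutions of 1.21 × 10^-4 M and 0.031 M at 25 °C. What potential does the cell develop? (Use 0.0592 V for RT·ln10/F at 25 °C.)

0.071 V

Both half-cells are Pb²⁺/Pb, so E°_cell = 0. The concentrated side is the cathode; the cell reaction moves Pb²⁺ from high to low concentration with n = 2.
Q = [Pb²⁺]_dilute/[Pb²⁺]_conc = 1.21 × 10^-4/0.031 = 0.00390.
E = 0 − (0.0592/2) log Q = −(0.0592/2)(-2.409) = 0.0713 V.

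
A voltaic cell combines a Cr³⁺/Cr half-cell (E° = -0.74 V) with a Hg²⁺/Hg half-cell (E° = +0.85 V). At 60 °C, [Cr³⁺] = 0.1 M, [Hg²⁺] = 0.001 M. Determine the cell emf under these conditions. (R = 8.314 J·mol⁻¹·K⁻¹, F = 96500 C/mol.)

1.51 V

The Hg²⁺/Hg couple has the higher reduction potential and acts as the cathode, so E°_cell = +0.85 − (-0.74) = 1.59 V.
Balancing electrons gives n = 6; the reaction quotient is Q = [Cr³⁺]^2/[Hg²⁺]^3 = 1 × 10^7.
E = E° − (RT/nF) ln Q = 1.59 − (8.314×333)/(6×96500) × (16.118) = 1.590 − 0.077 = 1.513 V.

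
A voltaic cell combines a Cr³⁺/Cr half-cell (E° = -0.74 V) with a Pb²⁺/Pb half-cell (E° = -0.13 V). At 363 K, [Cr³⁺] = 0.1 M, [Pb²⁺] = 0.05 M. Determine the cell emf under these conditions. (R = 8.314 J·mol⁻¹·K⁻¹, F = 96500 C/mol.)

0.587 V

The Pb²⁺/Pb couple has the higher reduction potential and acts as the cathode, so E°_cell = -0.13 − (-0.74) = 0.61 V.
Balancing electrons gives n = 6; the reaction quotient is Q = [Cr³⁺]^2/[Pb²⁺]^3 = 80.0.
E = E° − (RT/nF) ln Q = 0.61 − (8.314×363)/(6×96500) × (4.382) = 0.610 − 0.023 = 0.587 V.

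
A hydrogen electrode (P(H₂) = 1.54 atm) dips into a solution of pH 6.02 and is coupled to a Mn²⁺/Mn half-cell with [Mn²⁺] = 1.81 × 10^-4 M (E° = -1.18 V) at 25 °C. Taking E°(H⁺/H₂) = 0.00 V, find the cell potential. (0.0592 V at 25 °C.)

The hydrogen couple is the cathode, so E°_cell = 1.18 V; n = 2.
[H⁺] = 10^(−6.02) = 9.5 × 10^-7 M, and Q = [Mn²⁺]·P(H₂) / [H⁺]^2 = 3.06 × 10^8.
E = E° − (0.0592/2) log Q = 1.18 − (0.0592/2)(8.485) = 0.929 V.

0.93 V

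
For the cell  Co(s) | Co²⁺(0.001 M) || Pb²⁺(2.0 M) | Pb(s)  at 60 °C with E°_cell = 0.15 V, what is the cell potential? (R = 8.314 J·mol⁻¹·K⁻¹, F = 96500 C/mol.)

0.259 V

Balancing electrons gives n = 2; the reaction quotient is Q = [Co²⁺]/[Pb²⁺] = 5 × 10^-4.
E = E° − (RT/nF) ln Q = 0.15 − (8.314×333)/(2×96500) × (-7.601) = 0.150 + 0.109 = 0.259 V.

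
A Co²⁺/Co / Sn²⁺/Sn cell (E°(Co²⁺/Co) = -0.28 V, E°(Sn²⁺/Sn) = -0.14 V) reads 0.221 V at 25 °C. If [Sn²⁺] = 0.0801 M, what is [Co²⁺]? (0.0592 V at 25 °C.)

From the Nernst equation, log Q = n(E° − E)/0.0592 = 2(0.14 − 0.221)/0.0592 = -2.736, so Q = 0.00183.
With Q = [Co²⁺]/[Sn²⁺] and the known concentrations, [Co²⁺] in the numerator gives [Co²⁺] = 1.5 × 10^-4 M.

1.5 × 10^-4 M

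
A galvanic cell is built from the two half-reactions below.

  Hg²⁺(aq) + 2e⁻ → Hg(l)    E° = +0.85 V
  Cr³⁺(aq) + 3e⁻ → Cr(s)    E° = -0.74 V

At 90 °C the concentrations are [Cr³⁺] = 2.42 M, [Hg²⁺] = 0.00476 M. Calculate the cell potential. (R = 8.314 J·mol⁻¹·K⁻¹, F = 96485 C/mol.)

The Hg²⁺/Hg couple has the higher reduction potential and acts as the cathode, so E°_cell = +0.85 − (-0.74) = 1.59 V.
Balancing electrons gives n = 6; the reaction quotient is Q = [Cr³⁺]^2/[Hg²⁺]^3 = 5.43 × 10^7.
E = E° − (RT/nF) ln Q = 1.59 − (8.314×363)/(6×96485) × (17.810) = 1.590 − 0.093 = 1.497 V.

1.50 V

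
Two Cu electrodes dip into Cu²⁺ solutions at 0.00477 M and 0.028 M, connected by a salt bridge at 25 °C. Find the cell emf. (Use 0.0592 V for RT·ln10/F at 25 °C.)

0.023 V

Both half-cells are Cu²⁺/Cu, so E°_cell = 0. The concentrated side is the cathode; the cell reaction moves Cu²⁺ from high to low concentration with n = 2.
Q = [Cu²⁺]_dilute/[Cu²⁺]_conc = 0.00477/0.028 = 0.170.
E = 0 − (0.0592/2) log Q = −(0.0592/2)(-0.769) = 0.0228 V.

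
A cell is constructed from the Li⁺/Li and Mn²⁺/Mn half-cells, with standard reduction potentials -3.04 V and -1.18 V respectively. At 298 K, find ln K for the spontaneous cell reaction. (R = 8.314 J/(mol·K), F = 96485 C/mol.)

E°_cell = -1.18 − (-3.04) = 1.86 V, with n = 2 electrons transferred.
At equilibrium E = 0, so the Nernst equation gives ln K = nFE°/RT = (2)(96485)(1.86)/((8.314)(298)) = 144.87.

ln K = 144.9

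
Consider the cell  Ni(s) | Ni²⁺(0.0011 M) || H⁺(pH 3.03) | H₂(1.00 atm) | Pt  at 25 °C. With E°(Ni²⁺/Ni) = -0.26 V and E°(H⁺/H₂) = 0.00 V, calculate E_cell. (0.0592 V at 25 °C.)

The hydrogen couple is the cathode, so E°_cell = 0.26 V; n = 2.
[H⁺] = 10^(−3.03) = 9.3 × 10^-4 M, and Q = [Ni²⁺]·P(H₂) / [H⁺]^2 = 1260.
E = E° − (0.0592/2) log Q = 0.26 − (0.0592/2)(3.101) = 0.168 V.

0.17 V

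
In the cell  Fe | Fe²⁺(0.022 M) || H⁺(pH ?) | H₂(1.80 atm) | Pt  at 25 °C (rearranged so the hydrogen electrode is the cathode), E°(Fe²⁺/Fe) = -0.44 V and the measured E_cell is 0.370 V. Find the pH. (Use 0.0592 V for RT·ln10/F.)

E°_cell = 0.44 V and n = 2.
log Q = n(E° − E)/0.0592 = 2×(0.44 − 0.370)/0.0592 = 2.365.
With Q = [Fe²⁺]·P(H₂) / [H⁺]^2, solving for [H⁺] gives log[H⁺] = -1.884, so pH = 1.88.

pH = 1.88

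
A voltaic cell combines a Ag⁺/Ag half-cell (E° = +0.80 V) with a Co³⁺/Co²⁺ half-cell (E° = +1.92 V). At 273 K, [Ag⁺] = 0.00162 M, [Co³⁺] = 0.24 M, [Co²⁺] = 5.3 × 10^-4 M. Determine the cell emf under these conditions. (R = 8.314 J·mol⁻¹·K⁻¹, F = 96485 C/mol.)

The Co³⁺/Co²⁺ couple has the higher reduction potential and acts as the cathode, so E°_cell = +1.92 − (+0.80) = 1.12 V.
Balancing electrons gives n = 1; the reaction quotient is Q = [Ag⁺]·[Co²⁺]/[Co³⁺] = 3.58 × 10^-6.
E = E° − (RT/nF) ln Q = 1.12 − (8.314×273)/(1×96485) × (-12.541) = 1.120 + 0.295 = 1.415 V.

1.42 V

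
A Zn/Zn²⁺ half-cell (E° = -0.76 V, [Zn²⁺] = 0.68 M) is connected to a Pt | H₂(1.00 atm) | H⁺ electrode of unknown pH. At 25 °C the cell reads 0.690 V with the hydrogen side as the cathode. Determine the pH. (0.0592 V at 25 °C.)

pH = 1.27

E°_cell = 0.76 V and n = 2.
log Q = n(E° − E)/0.0592 = 2×(0.76 − 0.690)/0.0592 = 2.365.
With Q = [Zn²⁺]·P(H₂) / [H⁺]^2, solving for [H⁺] gives log[H⁺] = -1.266, so pH = 1.27.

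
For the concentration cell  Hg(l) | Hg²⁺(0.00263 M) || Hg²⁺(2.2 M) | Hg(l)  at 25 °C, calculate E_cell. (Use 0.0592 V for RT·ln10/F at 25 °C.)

Both half-cells are Hg²⁺/Hg, so E°_cell = 0. The concentrated side is the cathode; the cell reaction moves Hg²⁺ from high to low concentration with n = 2.
Q = [Hg²⁺]_dilute/[Hg²⁺]_conc = 0.00263/2.2 = 0.00120.
E = 0 − (0.0592/2) log Q = −(0.0592/2)(-2.922) = 0.0865 V.

0.086 V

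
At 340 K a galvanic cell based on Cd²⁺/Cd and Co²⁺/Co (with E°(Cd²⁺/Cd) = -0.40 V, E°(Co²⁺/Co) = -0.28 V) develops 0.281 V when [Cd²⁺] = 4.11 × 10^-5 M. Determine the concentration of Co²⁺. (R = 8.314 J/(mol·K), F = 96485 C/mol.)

2.4 M

From the Nernst equation, ln Q = nF(E° − E)/RT = 2×96485×(0.12 − 0.281)/(8.314×340) = -10.991, so Q = 1.69 × 10^-5.
With Q = [Cd²⁺]/[Co²⁺] and the known concentrations, [Co²⁺] in the denominator gives [Co²⁺] = 2.4 M.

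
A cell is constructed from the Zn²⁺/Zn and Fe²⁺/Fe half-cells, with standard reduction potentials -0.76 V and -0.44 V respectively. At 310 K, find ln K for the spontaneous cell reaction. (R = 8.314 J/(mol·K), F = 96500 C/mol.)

E°_cell = -0.44 − (-0.76) = 0.32 V, with n = 2 electrons transferred.
At equilibrium E = 0, so the Nernst equation gives ln K = nFE°/RT = (2)(96500)(0.32)/((8.314)(310)) = 23.96.

ln K = 24.0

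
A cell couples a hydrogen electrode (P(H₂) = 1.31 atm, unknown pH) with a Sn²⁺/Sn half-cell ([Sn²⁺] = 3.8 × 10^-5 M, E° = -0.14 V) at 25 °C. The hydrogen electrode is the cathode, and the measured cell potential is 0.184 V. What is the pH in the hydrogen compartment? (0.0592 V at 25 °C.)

pH = 1.41

E°_cell = 0.14 V and n = 2.
log Q = n(E° − E)/0.0592 = 2×(0.14 − 0.184)/0.0592 = -1.486.
With Q = [Sn²⁺]·P(H₂) / [H⁺]^2, solving for [H⁺] gives log[H⁺] = -1.408, so pH = 1.41.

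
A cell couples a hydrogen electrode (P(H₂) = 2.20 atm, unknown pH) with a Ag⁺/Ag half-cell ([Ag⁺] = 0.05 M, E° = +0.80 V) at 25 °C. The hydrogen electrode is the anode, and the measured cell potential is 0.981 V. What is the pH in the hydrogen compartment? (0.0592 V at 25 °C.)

pH = 4.19

E°_cell = 0.80 V and n = 2.
log Q = n(E° − E)/0.0592 = 2×(0.80 − 0.981)/0.0592 = -6.115.
With Q = [H⁺]^2 / ([Ag⁺]^2·P(H₂)), solving for [H⁺] gives log[H⁺] = -4.187, so pH = 4.19.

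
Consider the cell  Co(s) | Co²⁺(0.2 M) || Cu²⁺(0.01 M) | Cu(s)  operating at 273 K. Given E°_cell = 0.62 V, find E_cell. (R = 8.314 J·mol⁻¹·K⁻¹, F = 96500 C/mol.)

0.585 V

Balancing electrons gives n = 2; the reaction quotient is Q = [Co²⁺]/[Cu²⁺] = 20.0.
E = E° − (RT/nF) ln Q = 0.62 − (8.314×273)/(2×96500) × (2.996) = 0.620 − 0.035 = 0.585 V.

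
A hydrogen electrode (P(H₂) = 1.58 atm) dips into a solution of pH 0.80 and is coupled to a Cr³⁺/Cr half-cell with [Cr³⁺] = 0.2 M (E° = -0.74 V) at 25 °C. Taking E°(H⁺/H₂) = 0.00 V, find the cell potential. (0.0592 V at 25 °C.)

0.70 V

The hydrogen couple is the cathode, so E°_cell = 0.74 V; n = 6.
[H⁺] = 10^(−0.80) = 0.16 M, and Q = [Cr³⁺]^2·P(H₂)^3 / [H⁺]^6 = 9950.
E = E° − (0.0592/6) log Q = 0.74 − (0.0592/6)(3.998) = 0.701 V.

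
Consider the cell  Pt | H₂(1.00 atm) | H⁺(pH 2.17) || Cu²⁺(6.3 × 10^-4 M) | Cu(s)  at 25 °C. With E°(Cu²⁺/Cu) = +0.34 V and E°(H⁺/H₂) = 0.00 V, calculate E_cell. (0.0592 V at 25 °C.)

0.37 V

The Cu²⁺/Cu couple is the cathode, so E°_cell = 0.34 V; n = 2.
[H⁺] = 10^(−2.17) = 0.0068 M, and Q = [H⁺]^2 / ([Cu²⁺]·P(H₂)) = 0.0726.
E = E° − (0.0592/2) log Q = 0.34 − (0.0592/2)(-1.139) = 0.374 V.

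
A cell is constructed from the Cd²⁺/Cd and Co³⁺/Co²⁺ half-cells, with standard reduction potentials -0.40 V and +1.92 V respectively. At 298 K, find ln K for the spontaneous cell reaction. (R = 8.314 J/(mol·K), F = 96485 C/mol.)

ln K = 180.7

E°_cell = +1.92 − (-0.40) = 2.32 V, with n = 2 electrons transferred.
At equilibrium E = 0, so the Nernst equation gives ln K = nFE°/RT = (2)(96485)(2.32)/((8.314)(298)) = 180.70.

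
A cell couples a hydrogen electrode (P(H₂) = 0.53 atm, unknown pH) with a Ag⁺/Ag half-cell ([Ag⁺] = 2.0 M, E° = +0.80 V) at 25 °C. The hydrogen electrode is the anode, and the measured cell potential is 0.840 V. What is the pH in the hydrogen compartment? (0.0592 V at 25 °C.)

pH = 0.51

E°_cell = 0.80 V and n = 2.
log Q = n(E° − E)/0.0592 = 2×(0.80 − 0.840)/0.0592 = -1.351.
With Q = [H⁺]^2 / ([Ag⁺]^2·P(H₂)), solving for [H⁺] gives log[H⁺] = -0.513, so pH = 0.51.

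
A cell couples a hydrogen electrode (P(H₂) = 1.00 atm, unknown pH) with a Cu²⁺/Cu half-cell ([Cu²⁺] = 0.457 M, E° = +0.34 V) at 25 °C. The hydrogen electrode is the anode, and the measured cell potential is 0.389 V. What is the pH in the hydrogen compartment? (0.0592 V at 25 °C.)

pH = 1.00

E°_cell = 0.34 V and n = 2.
log Q = n(E° − E)/0.0592 = 2×(0.34 − 0.389)/0.0592 = -1.655.
With Q = [H⁺]^2 / ([Cu²⁺]·P(H₂)), solving for [H⁺] gives log[H⁺] = -0.998, so pH = 1.00.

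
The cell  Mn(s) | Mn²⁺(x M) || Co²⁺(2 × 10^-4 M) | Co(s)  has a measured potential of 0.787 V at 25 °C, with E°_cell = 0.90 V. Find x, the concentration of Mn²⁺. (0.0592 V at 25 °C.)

1.3 M

From the Nernst equation, log Q = n(E° − E)/0.0592 = 2(0.90 − 0.787)/0.0592 = 3.818, so Q = 6570.
With Q = [Mn²⁺]/[Co²⁺] and the known concentrations, [Mn²⁺] in the numerator gives [Mn²⁺] = 1.3 M.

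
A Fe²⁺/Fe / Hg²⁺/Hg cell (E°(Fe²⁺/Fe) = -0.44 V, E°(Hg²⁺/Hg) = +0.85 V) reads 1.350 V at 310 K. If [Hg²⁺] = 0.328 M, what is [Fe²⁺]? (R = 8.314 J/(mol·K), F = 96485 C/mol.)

From the Nernst equation, ln Q = nF(E° − E)/RT = 2×96485×(1.29 − 1.350)/(8.314×310) = -4.492, so Q = 0.0112.
With Q = [Fe²⁺]/[Hg²⁺] and the known concentrations, [Fe²⁺] in the numerator gives [Fe²⁺] = 0.0037 M.

0.0037 M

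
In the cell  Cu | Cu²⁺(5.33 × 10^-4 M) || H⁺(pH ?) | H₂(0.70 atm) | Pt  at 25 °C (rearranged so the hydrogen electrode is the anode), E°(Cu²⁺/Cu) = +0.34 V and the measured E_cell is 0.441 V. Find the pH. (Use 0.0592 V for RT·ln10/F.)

E°_cell = 0.34 V and n = 2.
log Q = n(E° − E)/0.0592 = 2×(0.34 − 0.441)/0.0592 = -3.412.
With Q = [H⁺]^2 / ([Cu²⁺]·P(H₂)), solving for [H⁺] gives log[H⁺] = -3.420, so pH = 3.42.

pH = 3.42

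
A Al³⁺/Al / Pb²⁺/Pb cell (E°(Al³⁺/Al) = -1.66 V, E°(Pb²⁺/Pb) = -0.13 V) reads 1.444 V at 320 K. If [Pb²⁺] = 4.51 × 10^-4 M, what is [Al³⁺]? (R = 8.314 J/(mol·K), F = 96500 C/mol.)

0.11 M

From the Nernst equation, ln Q = nF(E° − E)/RT = 6×96500×(1.53 − 1.444)/(8.314×320) = 18.716, so Q = 1.34 × 10^8.
With Q = [Al³⁺]^2/[Pb²⁺]^3 and the known concentrations, [Al³⁺]^2 in the numerator gives [Al³⁺] = 0.11 M.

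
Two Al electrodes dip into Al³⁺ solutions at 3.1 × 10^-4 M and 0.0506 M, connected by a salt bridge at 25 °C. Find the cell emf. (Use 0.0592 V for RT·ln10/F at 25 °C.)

0.044 V

Both half-cells are Al³⁺/Al, so E°_cell = 0. The concentrated side is the cathode; the cell reaction moves Al³⁺ from high to low concentration with n = 3.
Q = [Al³⁺]_dilute/[Al³⁺]_conc = 3.1 × 10^-4/0.0506 = 0.00613.
E = 0 − (0.0592/3) log Q = −(0.0592/3)(-2.213) = 0.0437 V.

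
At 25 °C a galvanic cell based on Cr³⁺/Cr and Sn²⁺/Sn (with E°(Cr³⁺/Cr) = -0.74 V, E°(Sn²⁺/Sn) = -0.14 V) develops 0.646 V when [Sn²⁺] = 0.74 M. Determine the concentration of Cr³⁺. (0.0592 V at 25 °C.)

0.003 M

From the Nernst equation, log Q = n(E° − E)/0.0592 = 6(0.60 − 0.646)/0.0592 = -4.662, so Q = 2.18 × 10^-5.
With Q = [Cr³⁺]^2/[Sn²⁺]^3 and the known concentrations, [Cr³⁺]^2 in the numerator gives [Cr³⁺] = 0.003 M.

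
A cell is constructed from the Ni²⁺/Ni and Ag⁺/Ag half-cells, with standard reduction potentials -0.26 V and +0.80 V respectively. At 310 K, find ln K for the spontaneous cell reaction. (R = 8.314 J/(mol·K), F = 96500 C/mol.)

ln K = 79.4

E°_cell = +0.80 − (-0.26) = 1.06 V, with n = 2 electrons transferred.
At equilibrium E = 0, so the Nernst equation gives ln K = nFE°/RT = (2)(96500)(1.06)/((8.314)(310)) = 79.38.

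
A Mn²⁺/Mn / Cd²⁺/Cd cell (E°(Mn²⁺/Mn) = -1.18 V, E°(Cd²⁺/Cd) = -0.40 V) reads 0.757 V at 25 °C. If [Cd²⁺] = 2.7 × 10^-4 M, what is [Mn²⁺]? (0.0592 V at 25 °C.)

0.0016 M

From the Nernst equation, log Q = n(E° − E)/0.0592 = 2(0.78 − 0.757)/0.0592 = 0.777, so Q = 5.98.
With Q = [Mn²⁺]/[Cd²⁺] and the known concentrations, [Mn²⁺] in the numerator gives [Mn²⁺] = 0.0016 M.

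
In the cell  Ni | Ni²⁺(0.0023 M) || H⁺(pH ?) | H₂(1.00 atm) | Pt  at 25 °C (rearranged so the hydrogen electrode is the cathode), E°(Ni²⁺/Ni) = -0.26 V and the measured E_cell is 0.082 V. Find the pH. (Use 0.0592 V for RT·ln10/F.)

E°_cell = 0.26 V and n = 2.
log Q = n(E° − E)/0.0592 = 2×(0.26 − 0.082)/0.0592 = 6.014.
With Q = [Ni²⁺]·P(H₂) / [H⁺]^2, solving for [H⁺] gives log[H⁺] = -4.326, so pH = 4.33.

pH = 4.33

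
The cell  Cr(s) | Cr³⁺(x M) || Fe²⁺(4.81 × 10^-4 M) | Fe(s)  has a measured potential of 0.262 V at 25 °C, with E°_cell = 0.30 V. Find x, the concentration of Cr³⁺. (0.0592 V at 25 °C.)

From the Nernst equation, log Q = n(E° − E)/0.0592 = 6(0.30 − 0.262)/0.0592 = 3.851, so Q = 7100.
With Q = [Cr³⁺]^2/[Fe²⁺]^3 and the known concentrations, [Cr³⁺]^2 in the numerator gives [Cr³⁺] = 8.9 × 10^-4 M.

8.9 × 10^-4 M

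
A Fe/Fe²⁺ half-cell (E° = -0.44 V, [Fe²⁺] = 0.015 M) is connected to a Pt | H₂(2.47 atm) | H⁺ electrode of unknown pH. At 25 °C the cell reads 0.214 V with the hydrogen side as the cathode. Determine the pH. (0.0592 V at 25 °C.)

pH = 4.53

E°_cell = 0.44 V and n = 2.
log Q = n(E° − E)/0.0592 = 2×(0.44 − 0.214)/0.0592 = 7.635.
With Q = [Fe²⁺]·P(H₂) / [H⁺]^2, solving for [H⁺] gives log[H⁺] = -4.533, so pH = 4.53.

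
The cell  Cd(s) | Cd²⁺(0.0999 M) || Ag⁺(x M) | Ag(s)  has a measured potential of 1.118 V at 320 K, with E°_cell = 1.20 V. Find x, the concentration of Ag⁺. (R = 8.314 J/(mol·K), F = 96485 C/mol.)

From the Nernst equation, ln Q = nF(E° − E)/RT = 2×96485×(1.20 − 1.118)/(8.314×320) = 5.948, so Q = 383.
With Q = [Cd²⁺]/[Ag⁺]^2 and the known concentrations, [Ag⁺]^2 in the denominator gives [Ag⁺] = 0.016 M.

0.016 M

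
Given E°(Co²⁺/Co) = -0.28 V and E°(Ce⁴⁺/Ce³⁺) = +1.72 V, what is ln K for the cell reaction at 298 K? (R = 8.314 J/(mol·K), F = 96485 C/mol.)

ln K = 155.8

E°_cell = +1.72 − (-0.28) = 2.00 V, with n = 2 electrons transferred.
At equilibrium E = 0, so the Nernst equation gives ln K = nFE°/RT = (2)(96485)(2.00)/((8.314)(298)) = 155.77.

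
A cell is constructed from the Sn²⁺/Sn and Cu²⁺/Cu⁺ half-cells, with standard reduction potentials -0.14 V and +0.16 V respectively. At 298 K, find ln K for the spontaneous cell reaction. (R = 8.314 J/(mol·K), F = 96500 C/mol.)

ln K = 23.4

E°_cell = +0.16 − (-0.14) = 0.30 V, with n = 2 electrons transferred.
At equilibrium E = 0, so the Nernst equation gives ln K = nFE°/RT = (2)(96500)(0.30)/((8.314)(298)) = 23.37.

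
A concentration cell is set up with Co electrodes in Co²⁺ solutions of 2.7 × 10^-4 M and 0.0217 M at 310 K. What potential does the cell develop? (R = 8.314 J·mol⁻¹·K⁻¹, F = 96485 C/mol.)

0.059 V

Both half-cells are Co²⁺/Co, so E°_cell = 0. The concentrated side is the cathode; the cell reaction moves Co²⁺ from high to low concentration with n = 2.
Q = [Co²⁺]_dilute/[Co²⁺]_conc = 2.7 × 10^-4/0.0217 = 0.0124.
E = 0 − (RT/nF) ln Q = −((8.314×310)/(2×96485))(-4.387) = 0.0586 V.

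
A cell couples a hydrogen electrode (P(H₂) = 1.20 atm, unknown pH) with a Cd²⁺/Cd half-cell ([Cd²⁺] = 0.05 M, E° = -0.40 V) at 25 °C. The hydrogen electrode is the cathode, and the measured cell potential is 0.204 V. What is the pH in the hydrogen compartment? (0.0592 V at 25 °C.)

pH = 3.92

E°_cell = 0.40 V and n = 2.
log Q = n(E° − E)/0.0592 = 2×(0.40 − 0.204)/0.0592 = 6.622.
With Q = [Cd²⁺]·P(H₂) / [H⁺]^2, solving for [H⁺] gives log[H⁺] = -3.922, so pH = 3.92.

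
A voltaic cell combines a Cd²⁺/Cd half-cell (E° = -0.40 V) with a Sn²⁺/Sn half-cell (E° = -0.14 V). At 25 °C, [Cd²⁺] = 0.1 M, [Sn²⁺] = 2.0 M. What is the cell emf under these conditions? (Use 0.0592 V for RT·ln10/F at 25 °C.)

The Sn²⁺/Sn couple has the higher reduction potential and acts as the cathode, so E°_cell = -0.14 − (-0.40) = 0.26 V.
Balancing electrons gives n = 2; the reaction quotient is Q = [Cd²⁺]/[Sn²⁺] = 0.0500.
At 25 °C, E = E° − (0.0592/n) log Q = 0.26 − (0.0592/2)(-1.301) = 0.260 + 0.039 = 0.299 V.

0.299 V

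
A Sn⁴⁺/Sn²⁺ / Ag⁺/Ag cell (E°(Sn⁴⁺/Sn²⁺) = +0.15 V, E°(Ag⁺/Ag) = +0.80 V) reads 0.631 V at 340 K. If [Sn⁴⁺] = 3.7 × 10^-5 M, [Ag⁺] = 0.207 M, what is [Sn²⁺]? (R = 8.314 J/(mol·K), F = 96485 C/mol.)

From the Nernst equation, ln Q = nF(E° − E)/RT = 2×96485×(0.65 − 0.631)/(8.314×340) = 1.297, so Q = 3.66.
With Q = [Sn⁴⁺]/([Sn²⁺]·[Ag⁺]^2) and the known concentrations, [Sn²⁺] in the denominator gives [Sn²⁺] = 2.4 × 10^-4 M.

2.4 × 10^-4 M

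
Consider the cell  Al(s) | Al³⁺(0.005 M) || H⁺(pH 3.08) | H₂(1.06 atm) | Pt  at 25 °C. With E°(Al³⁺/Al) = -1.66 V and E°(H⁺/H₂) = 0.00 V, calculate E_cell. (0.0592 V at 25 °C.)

The hydrogen couple is the cathode, so E°_cell = 1.66 V; n = 6.
[H⁺] = 10^(−3.08) = 8.3 × 10^-4 M, and Q = [Al³⁺]^2·P(H₂)^3 / [H⁺]^6 = 8.99 × 10^13.
E = E° − (0.0592/6) log Q = 1.66 − (0.0592/6)(13.954) = 1.522 V.

1.52 V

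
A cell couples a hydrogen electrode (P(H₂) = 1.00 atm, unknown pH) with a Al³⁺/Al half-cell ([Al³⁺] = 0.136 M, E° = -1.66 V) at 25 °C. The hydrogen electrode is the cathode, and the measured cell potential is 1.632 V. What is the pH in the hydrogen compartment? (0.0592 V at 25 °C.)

pH = 0.76

E°_cell = 1.66 V and n = 6.
log Q = n(E° − E)/0.0592 = 6×(1.66 − 1.632)/0.0592 = 2.838.
With Q = [Al³⁺]^2·P(H₂)^3 / [H⁺]^6, solving for [H⁺] gives log[H⁺] = -0.762, so pH = 0.76.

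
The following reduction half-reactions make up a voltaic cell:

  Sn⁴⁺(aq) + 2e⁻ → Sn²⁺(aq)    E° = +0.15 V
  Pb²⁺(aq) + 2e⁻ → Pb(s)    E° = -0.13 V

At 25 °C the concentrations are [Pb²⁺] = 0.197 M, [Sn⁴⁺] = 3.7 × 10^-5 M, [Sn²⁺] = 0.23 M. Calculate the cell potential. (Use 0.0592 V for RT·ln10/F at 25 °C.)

The Sn⁴⁺/Sn²⁺ couple has the higher reduction potential and acts as the cathode, so E°_cell = +0.15 − (-0.13) = 0.28 V.
Balancing electrons gives n = 2; the reaction quotient is Q = [Pb²⁺]·[Sn²⁺]/[Sn⁴⁺] = 1220.
At 25 °C, E = E° − (0.0592/n) log Q = 0.28 − (0.0592/2)(3.088) = 0.280 − 0.091 = 0.189 V.

0.189 V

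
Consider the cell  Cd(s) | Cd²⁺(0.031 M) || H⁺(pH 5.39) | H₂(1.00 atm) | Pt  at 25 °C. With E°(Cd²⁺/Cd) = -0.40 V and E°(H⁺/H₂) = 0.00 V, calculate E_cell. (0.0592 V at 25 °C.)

0.13 V

The hydrogen couple is the cathode, so E°_cell = 0.40 V; n = 2.
[H⁺] = 10^(−5.39) = 4.1 × 10^-6 M, and Q = [Cd²⁺]·P(H₂) / [H⁺]^2 = 1.87 × 10^9.
E = E° − (0.0592/2) log Q = 0.40 − (0.0592/2)(9.271) = 0.126 V.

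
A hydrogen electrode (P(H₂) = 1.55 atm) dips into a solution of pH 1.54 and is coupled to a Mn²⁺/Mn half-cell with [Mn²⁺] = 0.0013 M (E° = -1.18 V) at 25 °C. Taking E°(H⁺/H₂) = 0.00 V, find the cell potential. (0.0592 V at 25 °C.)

1.17 V

The hydrogen couple is the cathode, so E°_cell = 1.18 V; n = 2.
[H⁺] = 10^(−1.54) = 0.029 M, and Q = [Mn²⁺]·P(H₂) / [H⁺]^2 = 2.42.
E = E° − (0.0592/2) log Q = 1.18 − (0.0592/2)(0.384) = 1.169 V.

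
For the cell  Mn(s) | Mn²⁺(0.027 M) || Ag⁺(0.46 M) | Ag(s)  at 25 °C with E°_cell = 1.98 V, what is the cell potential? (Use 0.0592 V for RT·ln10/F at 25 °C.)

Balancing electrons gives n = 2; the reaction quotient is Q = [Mn²⁺]/[Ag⁺]^2 = 0.128.
At 25 °C, E = E° − (0.0592/n) log Q = 1.98 − (0.0592/2)(-0.894) = 1.980 + 0.026 = 2.006 V.

2.01 V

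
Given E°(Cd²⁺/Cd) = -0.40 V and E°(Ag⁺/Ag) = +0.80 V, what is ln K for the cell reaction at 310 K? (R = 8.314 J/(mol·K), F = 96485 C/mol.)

E°_cell = +0.80 − (-0.40) = 1.20 V, with n = 2 electrons transferred.
At equilibrium E = 0, so the Nernst equation gives ln K = nFE°/RT = (2)(96485)(1.20)/((8.314)(310)) = 89.85.

ln K = 89.8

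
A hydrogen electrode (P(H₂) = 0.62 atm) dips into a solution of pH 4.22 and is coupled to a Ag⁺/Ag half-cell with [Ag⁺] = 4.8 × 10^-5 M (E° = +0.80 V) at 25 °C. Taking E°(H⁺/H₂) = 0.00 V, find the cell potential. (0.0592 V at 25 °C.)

0.79 V

The Ag⁺/Ag couple is the cathode, so E°_cell = 0.80 V; n = 2.
[H⁺] = 10^(−4.22) = 6 × 10^-5 M, and Q = [H⁺]^2 / ([Ag⁺]^2·P(H₂)) = 2.54.
E = E° − (0.0592/2) log Q = 0.80 − (0.0592/2)(0.405) = 0.788 V.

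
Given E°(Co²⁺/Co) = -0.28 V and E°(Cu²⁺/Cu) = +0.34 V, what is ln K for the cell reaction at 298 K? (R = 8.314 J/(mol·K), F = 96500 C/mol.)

ln K = 48.3

E°_cell = +0.34 − (-0.28) = 0.62 V, with n = 2 electrons transferred.
At equilibrium E = 0, so the Nernst equation gives ln K = nFE°/RT = (2)(96500)(0.62)/((8.314)(298)) = 48.30.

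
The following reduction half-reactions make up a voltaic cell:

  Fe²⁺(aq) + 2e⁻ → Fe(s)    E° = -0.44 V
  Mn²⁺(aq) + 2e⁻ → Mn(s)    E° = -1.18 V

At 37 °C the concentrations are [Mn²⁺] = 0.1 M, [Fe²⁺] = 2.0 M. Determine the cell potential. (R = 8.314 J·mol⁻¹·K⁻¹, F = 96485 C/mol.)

0.780 V

The Fe²⁺/Fe couple has the higher reduction potential and acts as the cathode, so E°_cell = -0.44 − (-1.18) = 0.74 V.
Balancing electrons gives n = 2; the reaction quotient is Q = [Mn²⁺]/[Fe²⁺] = 0.0500.
E = E° − (RT/nF) ln Q = 0.74 − (8.314×310)/(2×96485) × (-2.996) = 0.740 + 0.040 = 0.780 V.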